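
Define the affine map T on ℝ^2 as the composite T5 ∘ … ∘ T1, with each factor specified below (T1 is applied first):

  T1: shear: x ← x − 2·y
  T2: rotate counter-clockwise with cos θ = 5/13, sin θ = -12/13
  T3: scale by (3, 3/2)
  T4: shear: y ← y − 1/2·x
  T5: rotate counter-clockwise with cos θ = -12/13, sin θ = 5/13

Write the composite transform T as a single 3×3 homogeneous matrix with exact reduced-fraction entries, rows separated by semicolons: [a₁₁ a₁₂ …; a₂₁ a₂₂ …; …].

T = [-105/338 -549/338 0; 381/169 -456/169 0; 0 0 1]

T1 = [1 -2 0; 0 1 0; 0 0 1]
T2·T1 = [5/13 2/13 0; -12/13 29/13 0; 0 0 1]
T3·…·T1 = [15/13 6/13 0; -18/13 87/26 0; 0 0 1]
T4·…·T1 = [15/13 6/13 0; -51/26 81/26 0; 0 0 1]
T5·…·T1 = [-105/338 -549/338 0; 381/169 -456/169 0; 0 0 1]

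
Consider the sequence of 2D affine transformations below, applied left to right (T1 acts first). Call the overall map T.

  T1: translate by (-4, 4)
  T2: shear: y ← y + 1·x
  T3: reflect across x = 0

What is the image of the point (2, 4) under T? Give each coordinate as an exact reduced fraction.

T(p) = (2, 6)

T1 translate by (-4, 4): (2, 4) → (-2, 8)
T2 shear: y ← y + 1·x: (-2, 8) → (-2, 6)
T3 reflect across x = 0: (-2, 6) → (2, 6)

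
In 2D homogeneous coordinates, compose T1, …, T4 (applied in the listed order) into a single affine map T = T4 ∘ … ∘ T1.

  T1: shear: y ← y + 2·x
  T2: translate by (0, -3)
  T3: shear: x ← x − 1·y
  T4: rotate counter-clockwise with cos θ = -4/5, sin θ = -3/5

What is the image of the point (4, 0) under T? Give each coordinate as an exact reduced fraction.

T1 shear: y ← y + 2·x: (4, 0) → (4, 8)
T2 translate by (0, -3): (4, 8) → (4, 5)
T3 shear: x ← x − 1·y: (4, 5) → (-1, 5)
T4 rotate counter-clockwise with cos θ = -4/5, sin θ = -3/5: (-1, 5) → (19/5, -17/5)

T(p) = (19/5, -17/5)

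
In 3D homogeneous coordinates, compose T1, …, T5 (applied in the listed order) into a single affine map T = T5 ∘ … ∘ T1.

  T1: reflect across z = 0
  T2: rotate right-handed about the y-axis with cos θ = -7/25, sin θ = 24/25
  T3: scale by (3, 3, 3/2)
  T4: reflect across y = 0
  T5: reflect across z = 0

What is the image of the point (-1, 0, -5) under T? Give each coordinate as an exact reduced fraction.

T1 reflect across z = 0: (-1, 0, -5) → (-1, 0, 5)
T2 rotate right-handed about the y-axis with cos θ = -7/25, sin θ = 24/25: (-1, 0, 5) → (127/25, 0, -11/25)
T3 scale by (3, 3, 3/2): (127/25, 0, -11/25) → (381/25, 0, -33/50)
T4 reflect across y = 0: (381/25, 0, -33/50) → (381/25, 0, -33/50)
T5 reflect across z = 0: (381/25, 0, -33/50) → (381/25, 0, 33/50)

T(p) = (381/25, 0, 33/50)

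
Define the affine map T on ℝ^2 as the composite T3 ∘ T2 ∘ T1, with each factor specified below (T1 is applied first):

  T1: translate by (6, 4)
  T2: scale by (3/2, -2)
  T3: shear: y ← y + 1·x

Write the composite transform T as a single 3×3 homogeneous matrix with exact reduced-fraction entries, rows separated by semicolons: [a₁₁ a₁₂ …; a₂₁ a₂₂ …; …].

T1 = [1 0 6; 0 1 4; 0 0 1]
T2·T1 = [3/2 0 9; 0 -2 -8; 0 0 1]
T3·…·T1 = [3/2 0 9; 3/2 -2 1; 0 0 1]

T = [3/2 0 9; 3/2 -2 1; 0 0 1]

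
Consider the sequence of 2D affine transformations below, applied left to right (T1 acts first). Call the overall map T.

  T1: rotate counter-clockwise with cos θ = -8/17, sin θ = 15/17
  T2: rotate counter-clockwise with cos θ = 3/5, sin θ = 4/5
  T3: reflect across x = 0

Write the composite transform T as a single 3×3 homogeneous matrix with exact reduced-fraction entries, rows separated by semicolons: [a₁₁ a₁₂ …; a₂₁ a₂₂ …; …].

T = [84/85 13/85 0; 13/85 -84/85 0; 0 0 1]

T1 = [-8/17 -15/17 0; 15/17 -8/17 0; 0 0 1]
T2·T1 = [-84/85 -13/85 0; 13/85 -84/85 0; 0 0 1]
T3·…·T1 = [84/85 13/85 0; 13/85 -84/85 0; 0 0 1]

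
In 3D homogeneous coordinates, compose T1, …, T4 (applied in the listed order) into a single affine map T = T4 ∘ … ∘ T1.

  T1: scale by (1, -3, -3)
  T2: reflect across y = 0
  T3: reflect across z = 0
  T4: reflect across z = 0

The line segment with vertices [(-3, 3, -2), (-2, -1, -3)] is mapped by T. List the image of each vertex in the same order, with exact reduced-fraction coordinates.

T1 scale by (1, -3, -3): (-3, 3, -2) → (-3, -9, 6); (-2, -1, -3) → (-2, 3, 9)
T2 reflect across y = 0: (-3, -9, 6) → (-3, 9, 6); (-2, 3, 9) → (-2, -3, 9)
T3 reflect across z = 0: (-3, 9, 6) → (-3, 9, -6); (-2, -3, 9) → (-2, -3, -9)
T4 reflect across z = 0: (-3, 9, -6) → (-3, 9, 6); (-2, -3, -9) → (-2, -3, 9)

image vertices: (-3, 9, 6), (-2, -3, 9)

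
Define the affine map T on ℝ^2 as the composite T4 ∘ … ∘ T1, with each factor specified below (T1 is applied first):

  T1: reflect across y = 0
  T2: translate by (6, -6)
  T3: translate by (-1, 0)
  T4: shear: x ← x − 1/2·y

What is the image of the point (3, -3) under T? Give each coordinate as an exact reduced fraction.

T(p) = (19/2, -3)

T1 reflect across y = 0: (3, -3) → (3, 3)
T2 translate by (6, -6): (3, 3) → (9, -3)
T3 translate by (-1, 0): (9, -3) → (8, -3)
T4 shear: x ← x − 1/2·y: (8, -3) → (19/2, -3)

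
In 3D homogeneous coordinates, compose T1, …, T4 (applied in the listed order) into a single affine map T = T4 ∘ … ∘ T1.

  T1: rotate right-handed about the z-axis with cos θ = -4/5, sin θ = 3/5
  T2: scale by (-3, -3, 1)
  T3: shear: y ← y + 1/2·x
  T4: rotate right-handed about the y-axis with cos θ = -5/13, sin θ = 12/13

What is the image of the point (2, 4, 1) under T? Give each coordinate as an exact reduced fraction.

T1 rotate right-handed about the z-axis with cos θ = -4/5, sin θ = 3/5: (2, 4, 1) → (-4, -2, 1)
T2 scale by (-3, -3, 1): (-4, -2, 1) → (12, 6, 1)
T3 shear: y ← y + 1/2·x: (12, 6, 1) → (12, 12, 1)
T4 rotate right-handed about the y-axis with cos θ = -5/13, sin θ = 12/13: (12, 12, 1) → (-48/13, 12, -149/13)

T(p) = (-48/13, 12, -149/13)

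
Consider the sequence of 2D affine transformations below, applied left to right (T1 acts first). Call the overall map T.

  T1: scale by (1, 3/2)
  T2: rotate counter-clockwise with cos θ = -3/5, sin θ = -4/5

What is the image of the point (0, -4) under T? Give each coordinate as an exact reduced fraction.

T1 scale by (1, 3/2): (0, -4) → (0, -6)
T2 rotate counter-clockwise with cos θ = -3/5, sin θ = -4/5: (0, -6) → (-24/5, 18/5)

T(p) = (-24/5, 18/5)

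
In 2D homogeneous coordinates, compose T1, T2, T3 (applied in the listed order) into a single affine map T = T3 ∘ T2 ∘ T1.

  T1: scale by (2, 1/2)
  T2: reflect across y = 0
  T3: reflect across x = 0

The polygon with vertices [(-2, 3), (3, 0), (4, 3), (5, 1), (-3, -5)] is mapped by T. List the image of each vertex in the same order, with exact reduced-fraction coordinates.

image vertices: (4, -3/2), (-6, 0), (-8, -3/2), (-10, -1/2), (6, 5/2)

T1 scale by (2, 1/2): (-2, 3) → (-4, 3/2); (3, 0) → (6, 0); (4, 3) → (8, 3/2); (5, 1) → (10, 1/2); (-3, -5) → (-6, -5/2)
T2 reflect across y = 0: (-4, 3/2) → (-4, -3/2); (6, 0) → (6, 0); (8, 3/2) → (8, -3/2); (10, 1/2) → (10, -1/2); (-6, -5/2) → (-6, 5/2)
T3 reflect across x = 0: (-4, -3/2) → (4, -3/2); (6, 0) → (-6, 0); (8, -3/2) → (-8, -3/2); (10, -1/2) → (-10, -1/2); (-6, 5/2) → (6, 5/2)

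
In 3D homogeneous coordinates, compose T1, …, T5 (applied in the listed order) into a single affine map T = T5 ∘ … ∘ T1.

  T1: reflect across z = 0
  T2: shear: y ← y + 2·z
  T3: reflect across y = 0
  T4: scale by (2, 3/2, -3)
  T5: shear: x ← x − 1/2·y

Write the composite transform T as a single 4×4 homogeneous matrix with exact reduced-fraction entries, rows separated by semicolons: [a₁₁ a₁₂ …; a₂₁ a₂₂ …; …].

T = [2 3/4 -3/2 0; 0 -3/2 3 0; 0 0 3 0; 0 0 0 1]

T1 = [1 0 0 0; 0 1 0 0; 0 0 -1 0; 0 0 0 1]
T2·T1 = [1 0 0 0; 0 1 -2 0; 0 0 -1 0; 0 0 0 1]
T3·…·T1 = [1 0 0 0; 0 -1 2 0; 0 0 -1 0; 0 0 0 1]
T4·…·T1 = [2 0 0 0; 0 -3/2 3 0; 0 0 3 0; 0 0 0 1]
T5·…·T1 = [2 3/4 -3/2 0; 0 -3/2 3 0; 0 0 3 0; 0 0 0 1]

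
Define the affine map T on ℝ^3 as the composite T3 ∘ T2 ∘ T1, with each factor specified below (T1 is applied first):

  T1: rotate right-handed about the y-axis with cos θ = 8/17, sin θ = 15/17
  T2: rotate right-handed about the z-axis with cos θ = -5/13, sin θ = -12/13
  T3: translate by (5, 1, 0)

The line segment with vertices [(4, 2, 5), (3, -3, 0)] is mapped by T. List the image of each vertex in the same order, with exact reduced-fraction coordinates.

image vertices: (978/221, -1233/221, -20/17), (373/221, 188/221, -45/17)

T1 rotate right-handed about the y-axis with cos θ = 8/17, sin θ = 15/17: (4, 2, 5) → (107/17, 2, -20/17); (3, -3, 0) → (24/17, -3, -45/17)
T2 rotate right-handed about the z-axis with cos θ = -5/13, sin θ = -12/13: (107/17, 2, -20/17) → (-127/221, -1454/221, -20/17); (24/17, -3, -45/17) → (-732/221, -33/221, -45/17)
T3 translate by (5, 1, 0): (-127/221, -1454/221, -20/17) → (978/221, -1233/221, -20/17); (-732/221, -33/221, -45/17) → (373/221, 188/221, -45/17)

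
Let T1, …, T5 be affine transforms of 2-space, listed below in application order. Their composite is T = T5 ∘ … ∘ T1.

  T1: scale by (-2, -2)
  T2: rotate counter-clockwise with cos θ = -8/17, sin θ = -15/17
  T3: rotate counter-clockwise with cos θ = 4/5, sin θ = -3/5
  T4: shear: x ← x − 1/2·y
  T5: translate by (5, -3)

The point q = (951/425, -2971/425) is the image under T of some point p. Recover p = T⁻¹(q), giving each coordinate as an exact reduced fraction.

T1 = [-2 0 0; 0 -2 0; 0 0 1]
T2·T1 = [16/17 -30/17 0; 30/17 16/17 0; 0 0 1]
T3·…·T1 = [154/85 -72/85 0; 72/85 154/85 0; 0 0 1]
T4·…·T1 = [118/85 -149/85 0; 72/85 154/85 0; 0 0 1]
T5·…·T1 = [118/85 -149/85 5; 72/85 154/85 -3; 0 0 1]
det M = 4; M⁻¹ = [77/170 149/340 -19/20; -18/85 59/170 21/10; 0 0 1]
M⁻¹ · (951/425, -2971/425)ᵀ = (-3, -4/5)ᵀ

p = (-3, -4/5)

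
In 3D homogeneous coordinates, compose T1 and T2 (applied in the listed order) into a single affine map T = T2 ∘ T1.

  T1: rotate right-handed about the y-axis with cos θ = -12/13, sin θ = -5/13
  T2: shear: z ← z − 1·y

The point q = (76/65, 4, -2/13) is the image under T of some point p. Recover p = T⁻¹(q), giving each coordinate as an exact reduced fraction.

T1 = [-12/13 0 -5/13 0; 0 1 0 0; 5/13 0 -12/13 0; 0 0 0 1]
T2·T1 = [-12/13 0 -5/13 0; 0 1 0 0; 5/13 -1 -12/13 0; 0 0 0 1]
det M = 1; M⁻¹ = [-12/13 5/13 5/13 0; 0 1 0 0; -5/13 -12/13 -12/13 0; 0 0 0 1]
M⁻¹ · (76/65, 4, -2/13)ᵀ = (2/5, 4, -4)ᵀ

p = (2/5, 4, -4)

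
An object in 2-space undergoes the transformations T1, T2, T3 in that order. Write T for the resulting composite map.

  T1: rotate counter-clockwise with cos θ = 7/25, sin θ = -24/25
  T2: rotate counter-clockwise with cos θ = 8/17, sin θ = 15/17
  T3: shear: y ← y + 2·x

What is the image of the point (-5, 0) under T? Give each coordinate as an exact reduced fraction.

T(p) = (-416/85, -149/17)

T1 rotate counter-clockwise with cos θ = 7/25, sin θ = -24/25: (-5, 0) → (-7/5, 24/5)
T2 rotate counter-clockwise with cos θ = 8/17, sin θ = 15/17: (-7/5, 24/5) → (-416/85, 87/85)
T3 shear: y ← y + 2·x: (-416/85, 87/85) → (-416/85, -149/17)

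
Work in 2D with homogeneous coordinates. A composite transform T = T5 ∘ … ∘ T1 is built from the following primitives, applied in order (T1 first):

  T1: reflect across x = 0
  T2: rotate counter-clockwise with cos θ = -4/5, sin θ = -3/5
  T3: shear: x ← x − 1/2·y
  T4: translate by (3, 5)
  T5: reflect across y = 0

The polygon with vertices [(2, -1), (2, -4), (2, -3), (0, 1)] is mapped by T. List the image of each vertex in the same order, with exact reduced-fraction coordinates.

T1 reflect across x = 0: (2, -1) → (-2, -1); (2, -4) → (-2, -4); (2, -3) → (-2, -3); (0, 1) → (0, 1)
T2 rotate counter-clockwise with cos θ = -4/5, sin θ = -3/5: (-2, -1) → (1, 2); (-2, -4) → (-4/5, 22/5); (-2, -3) → (-1/5, 18/5); (0, 1) → (3/5, -4/5)
T3 shear: x ← x − 1/2·y: (1, 2) → (0, 2); (-4/5, 22/5) → (-3, 22/5); (-1/5, 18/5) → (-2, 18/5); (3/5, -4/5) → (1, -4/5)
T4 translate by (3, 5): (0, 2) → (3, 7); (-3, 22/5) → (0, 47/5); (-2, 18/5) → (1, 43/5); (1, -4/5) → (4, 21/5)
T5 reflect across y = 0: (3, 7) → (3, -7); (0, 47/5) → (0, -47/5); (1, 43/5) → (1, -43/5); (4, 21/5) → (4, -21/5)

image vertices: (3, -7), (0, -47/5), (1, -43/5), (4, -21/5)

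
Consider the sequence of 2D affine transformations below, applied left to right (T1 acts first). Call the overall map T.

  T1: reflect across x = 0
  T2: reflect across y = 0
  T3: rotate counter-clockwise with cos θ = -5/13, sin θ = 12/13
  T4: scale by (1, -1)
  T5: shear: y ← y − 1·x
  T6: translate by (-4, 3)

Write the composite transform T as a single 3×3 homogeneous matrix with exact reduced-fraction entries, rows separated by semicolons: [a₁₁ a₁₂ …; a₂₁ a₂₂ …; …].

T = [5/13 12/13 -4; 7/13 -17/13 3; 0 0 1]

T1 = [-1 0 0; 0 1 0; 0 0 1]
T2·T1 = [-1 0 0; 0 -1 0; 0 0 1]
T3·…·T1 = [5/13 12/13 0; -12/13 5/13 0; 0 0 1]
T4·…·T1 = [5/13 12/13 0; 12/13 -5/13 0; 0 0 1]
T5·…·T1 = [5/13 12/13 0; 7/13 -17/13 0; 0 0 1]
T6·…·T1 = [5/13 12/13 -4; 7/13 -17/13 3; 0 0 1]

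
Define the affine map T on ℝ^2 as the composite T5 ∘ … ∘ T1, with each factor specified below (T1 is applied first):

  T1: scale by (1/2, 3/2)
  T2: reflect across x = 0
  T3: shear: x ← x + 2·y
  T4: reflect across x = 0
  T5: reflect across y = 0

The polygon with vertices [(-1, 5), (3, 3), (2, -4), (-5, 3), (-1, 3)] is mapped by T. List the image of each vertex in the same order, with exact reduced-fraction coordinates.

T1 scale by (1/2, 3/2): (-1, 5) → (-1/2, 15/2); (3, 3) → (3/2, 9/2); (2, -4) → (1, -6); (-5, 3) → (-5/2, 9/2); (-1, 3) → (-1/2, 9/2)
T2 reflect across x = 0: (-1/2, 15/2) → (1/2, 15/2); (3/2, 9/2) → (-3/2, 9/2); (1, -6) → (-1, -6); (-5/2, 9/2) → (5/2, 9/2); (-1/2, 9/2) → (1/2, 9/2)
T3 shear: x ← x + 2·y: (1/2, 15/2) → (31/2, 15/2); (-3/2, 9/2) → (15/2, 9/2); (-1, -6) → (-13, -6); (5/2, 9/2) → (23/2, 9/2); (1/2, 9/2) → (19/2, 9/2)
T4 reflect across x = 0: (31/2, 15/2) → (-31/2, 15/2); (15/2, 9/2) → (-15/2, 9/2); (-13, -6) → (13, -6); (23/2, 9/2) → (-23/2, 9/2); (19/2, 9/2) → (-19/2, 9/2)
T5 reflect across y = 0: (-31/2, 15/2) → (-31/2, -15/2); (-15/2, 9/2) → (-15/2, -9/2); (13, -6) → (13, 6); (-23/2, 9/2) → (-23/2, -9/2); (-19/2, 9/2) → (-19/2, -9/2)

image vertices: (-31/2, -15/2), (-15/2, -9/2), (13, 6), (-23/2, -9/2), (-19/2, -9/2)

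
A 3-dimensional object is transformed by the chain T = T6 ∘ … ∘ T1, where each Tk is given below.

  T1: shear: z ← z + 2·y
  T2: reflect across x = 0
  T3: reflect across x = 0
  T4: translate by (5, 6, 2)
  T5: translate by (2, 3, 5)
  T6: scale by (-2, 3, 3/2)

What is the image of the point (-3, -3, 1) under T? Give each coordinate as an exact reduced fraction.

T1 shear: z ← z + 2·y: (-3, -3, 1) → (-3, -3, -5)
T2 reflect across x = 0: (-3, -3, -5) → (3, -3, -5)
T3 reflect across x = 0: (3, -3, -5) → (-3, -3, -5)
T4 translate by (5, 6, 2): (-3, -3, -5) → (2, 3, -3)
T5 translate by (2, 3, 5): (2, 3, -3) → (4, 6, 2)
T6 scale by (-2, 3, 3/2): (4, 6, 2) → (-8, 18, 3)

T(p) = (-8, 18, 3)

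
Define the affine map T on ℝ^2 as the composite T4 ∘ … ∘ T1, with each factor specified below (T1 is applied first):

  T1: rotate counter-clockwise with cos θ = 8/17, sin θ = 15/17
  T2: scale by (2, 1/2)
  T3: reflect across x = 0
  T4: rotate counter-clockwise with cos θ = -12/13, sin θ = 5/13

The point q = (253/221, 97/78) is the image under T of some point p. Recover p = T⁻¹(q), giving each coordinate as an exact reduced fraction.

p = (-8/3, -7/4)

T1 = [8/17 -15/17 0; 15/17 8/17 0; 0 0 1]
T2·T1 = [16/17 -30/17 0; 15/34 4/17 0; 0 0 1]
T3·…·T1 = [-16/17 30/17 0; 15/34 4/17 0; 0 0 1]
T4·…·T1 = [309/442 -380/221 0; -10/13 6/13 0; 0 0 1]
det M = -1; M⁻¹ = [-6/13 -380/221 0; -10/13 -309/442 0; 0 0 1]
M⁻¹ · (253/221, 97/78)ᵀ = (-8/3, -7/4)ᵀ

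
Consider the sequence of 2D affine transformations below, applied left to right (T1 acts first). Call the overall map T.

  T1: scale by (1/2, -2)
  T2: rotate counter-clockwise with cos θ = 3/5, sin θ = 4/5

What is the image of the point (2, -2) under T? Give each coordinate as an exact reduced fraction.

T1 scale by (1/2, -2): (2, -2) → (1, 4)
T2 rotate counter-clockwise with cos θ = 3/5, sin θ = 4/5: (1, 4) → (-13/5, 16/5)

T(p) = (-13/5, 16/5)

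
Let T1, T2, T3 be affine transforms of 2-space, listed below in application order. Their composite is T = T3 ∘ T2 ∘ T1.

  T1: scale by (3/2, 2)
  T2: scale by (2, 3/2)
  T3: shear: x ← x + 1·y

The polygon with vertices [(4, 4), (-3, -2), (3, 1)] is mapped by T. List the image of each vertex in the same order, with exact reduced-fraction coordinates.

image vertices: (24, 12), (-15, -6), (12, 3)

T1 scale by (3/2, 2): (4, 4) → (6, 8); (-3, -2) → (-9/2, -4); (3, 1) → (9/2, 2)
T2 scale by (2, 3/2): (6, 8) → (12, 12); (-9/2, -4) → (-9, -6); (9/2, 2) → (9, 3)
T3 shear: x ← x + 1·y: (12, 12) → (24, 12); (-9, -6) → (-15, -6); (9, 3) → (12, 3)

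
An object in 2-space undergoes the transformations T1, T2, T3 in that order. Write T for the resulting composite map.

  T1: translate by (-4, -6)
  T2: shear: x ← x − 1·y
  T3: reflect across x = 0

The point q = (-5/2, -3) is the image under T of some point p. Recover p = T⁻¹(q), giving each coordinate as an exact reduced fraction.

p = (7/2, 3)

T1 = [1 0 -4; 0 1 -6; 0 0 1]
T2·T1 = [1 -1 2; 0 1 -6; 0 0 1]
T3·…·T1 = [-1 1 -2; 0 1 -6; 0 0 1]
det M = -1; M⁻¹ = [-1 1 4; 0 1 6; 0 0 1]
M⁻¹ · (-5/2, -3)ᵀ = (7/2, 3)ᵀ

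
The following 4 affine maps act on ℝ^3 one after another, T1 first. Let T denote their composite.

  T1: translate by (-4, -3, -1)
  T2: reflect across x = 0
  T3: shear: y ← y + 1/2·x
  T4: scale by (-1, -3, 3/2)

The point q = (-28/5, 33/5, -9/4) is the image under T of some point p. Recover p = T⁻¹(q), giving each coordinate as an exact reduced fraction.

p = (-8/5, -2, -1/2)

T1 = [1 0 0 -4; 0 1 0 -3; 0 0 1 -1; 0 0 0 1]
T2·T1 = [-1 0 0 4; 0 1 0 -3; 0 0 1 -1; 0 0 0 1]
T3·…·T1 = [-1 0 0 4; -1/2 1 0 -1; 0 0 1 -1; 0 0 0 1]
T4·…·T1 = [1 0 0 -4; 3/2 -3 0 3; 0 0 3/2 -3/2; 0 0 0 1]
det M = -9/2; M⁻¹ = [1 0 0 4; 1/2 -1/3 0 3; 0 0 2/3 1; 0 0 0 1]
M⁻¹ · (-28/5, 33/5, -9/4)ᵀ = (-8/5, -2, -1/2)ᵀ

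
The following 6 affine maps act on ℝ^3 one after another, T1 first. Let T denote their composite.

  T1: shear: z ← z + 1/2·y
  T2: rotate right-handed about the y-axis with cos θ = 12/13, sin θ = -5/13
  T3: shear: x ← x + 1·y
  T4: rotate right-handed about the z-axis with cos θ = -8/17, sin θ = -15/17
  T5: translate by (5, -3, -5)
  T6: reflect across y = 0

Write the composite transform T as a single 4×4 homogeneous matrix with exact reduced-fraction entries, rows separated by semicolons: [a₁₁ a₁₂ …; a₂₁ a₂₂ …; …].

T1 = [1 0 0 0; 0 1 0 0; 0 1/2 1 0; 0 0 0 1]
T2·T1 = [12/13 -5/26 -5/13 0; 0 1 0 0; 5/13 6/13 12/13 0; 0 0 0 1]
T3·…·T1 = [12/13 21/26 -5/13 0; 0 1 0 0; 5/13 6/13 12/13 0; 0 0 0 1]
T4·…·T1 = [-96/221 111/221 40/221 0; -180/221 -523/442 75/221 0; 5/13 6/13 12/13 0; 0 0 0 1]
T5·…·T1 = [-96/221 111/221 40/221 5; -180/221 -523/442 75/221 -3; 5/13 6/13 12/13 -5; 0 0 0 1]
T6·…·T1 = [-96/221 111/221 40/221 5; 180/221 523/442 -75/221 3; 5/13 6/13 12/13 -5; 0 0 0 1]

T = [-96/221 111/221 40/221 5; 180/221 523/442 -75/221 3; 5/13 6/13 12/13 -5; 0 0 0 1]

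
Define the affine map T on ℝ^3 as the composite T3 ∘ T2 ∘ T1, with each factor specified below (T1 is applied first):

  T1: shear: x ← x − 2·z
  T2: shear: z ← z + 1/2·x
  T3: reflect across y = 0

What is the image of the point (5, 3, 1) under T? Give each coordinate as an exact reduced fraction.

T(p) = (3, -3, 5/2)

T1 shear: x ← x − 2·z: (5, 3, 1) → (3, 3, 1)
T2 shear: z ← z + 1/2·x: (3, 3, 1) → (3, 3, 5/2)
T3 reflect across y = 0: (3, 3, 5/2) → (3, -3, 5/2)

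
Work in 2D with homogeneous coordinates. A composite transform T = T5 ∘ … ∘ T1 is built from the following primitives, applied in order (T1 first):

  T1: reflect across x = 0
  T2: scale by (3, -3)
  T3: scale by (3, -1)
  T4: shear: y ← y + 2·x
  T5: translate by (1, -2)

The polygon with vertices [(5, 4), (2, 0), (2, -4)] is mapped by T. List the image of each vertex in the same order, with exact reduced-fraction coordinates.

T1 reflect across x = 0: (5, 4) → (-5, 4); (2, 0) → (-2, 0); (2, -4) → (-2, -4)
T2 scale by (3, -3): (-5, 4) → (-15, -12); (-2, 0) → (-6, 0); (-2, -4) → (-6, 12)
T3 scale by (3, -1): (-15, -12) → (-45, 12); (-6, 0) → (-18, 0); (-6, 12) → (-18, -12)
T4 shear: y ← y + 2·x: (-45, 12) → (-45, -78); (-18, 0) → (-18, -36); (-18, -12) → (-18, -48)
T5 translate by (1, -2): (-45, -78) → (-44, -80); (-18, -36) → (-17, -38); (-18, -48) → (-17, -50)

image vertices: (-44, -80), (-17, -38), (-17, -50)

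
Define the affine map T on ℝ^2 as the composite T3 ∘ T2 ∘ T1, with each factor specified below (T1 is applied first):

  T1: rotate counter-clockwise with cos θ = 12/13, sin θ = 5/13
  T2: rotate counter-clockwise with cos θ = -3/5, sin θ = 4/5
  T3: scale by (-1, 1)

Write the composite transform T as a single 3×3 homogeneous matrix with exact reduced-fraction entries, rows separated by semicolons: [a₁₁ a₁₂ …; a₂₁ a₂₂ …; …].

T = [56/65 33/65 0; 33/65 -56/65 0; 0 0 1]

T1 = [12/13 -5/13 0; 5/13 12/13 0; 0 0 1]
T2·T1 = [-56/65 -33/65 0; 33/65 -56/65 0; 0 0 1]
T3·…·T1 = [56/65 33/65 0; 33/65 -56/65 0; 0 0 1]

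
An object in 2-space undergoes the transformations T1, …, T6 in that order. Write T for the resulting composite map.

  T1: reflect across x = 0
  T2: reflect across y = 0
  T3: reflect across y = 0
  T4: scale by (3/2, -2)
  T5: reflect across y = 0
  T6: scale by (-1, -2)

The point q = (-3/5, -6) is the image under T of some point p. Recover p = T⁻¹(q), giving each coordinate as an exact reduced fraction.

p = (-2/5, 3/2)

T1 = [-1 0 0; 0 1 0; 0 0 1]
T2·T1 = [-1 0 0; 0 -1 0; 0 0 1]
T3·…·T1 = [-1 0 0; 0 1 0; 0 0 1]
T4·…·T1 = [-3/2 0 0; 0 -2 0; 0 0 1]
T5·…·T1 = [-3/2 0 0; 0 2 0; 0 0 1]
T6·…·T1 = [3/2 0 0; 0 -4 0; 0 0 1]
det M = -6; M⁻¹ = [2/3 0 0; 0 -1/4 0; 0 0 1]
M⁻¹ · (-3/5, -6)ᵀ = (-2/5, 3/2)ᵀ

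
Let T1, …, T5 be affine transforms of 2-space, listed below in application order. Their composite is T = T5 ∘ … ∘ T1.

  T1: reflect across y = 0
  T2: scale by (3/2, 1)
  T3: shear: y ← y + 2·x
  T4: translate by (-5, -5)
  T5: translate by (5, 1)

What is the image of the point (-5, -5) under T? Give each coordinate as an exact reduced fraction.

T1 reflect across y = 0: (-5, -5) → (-5, 5)
T2 scale by (3/2, 1): (-5, 5) → (-15/2, 5)
T3 shear: y ← y + 2·x: (-15/2, 5) → (-15/2, -10)
T4 translate by (-5, -5): (-15/2, -10) → (-25/2, -15)
T5 translate by (5, 1): (-25/2, -15) → (-15/2, -14)

T(p) = (-15/2, -14)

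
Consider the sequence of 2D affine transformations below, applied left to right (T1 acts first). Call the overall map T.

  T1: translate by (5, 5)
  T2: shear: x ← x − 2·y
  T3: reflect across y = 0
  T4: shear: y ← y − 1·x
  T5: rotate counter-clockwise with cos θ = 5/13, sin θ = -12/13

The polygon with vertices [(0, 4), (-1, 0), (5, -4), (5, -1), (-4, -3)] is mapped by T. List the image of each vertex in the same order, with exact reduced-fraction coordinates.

T1 translate by (5, 5): (0, 4) → (5, 9); (-1, 0) → (4, 5); (5, -4) → (10, 1); (5, -1) → (10, 4); (-4, -3) → (1, 2)
T2 shear: x ← x − 2·y: (5, 9) → (-13, 9); (4, 5) → (-6, 5); (10, 1) → (8, 1); (10, 4) → (2, 4); (1, 2) → (-3, 2)
T3 reflect across y = 0: (-13, 9) → (-13, -9); (-6, 5) → (-6, -5); (8, 1) → (8, -1); (2, 4) → (2, -4); (-3, 2) → (-3, -2)
T4 shear: y ← y − 1·x: (-13, -9) → (-13, 4); (-6, -5) → (-6, 1); (8, -1) → (8, -9); (2, -4) → (2, -6); (-3, -2) → (-3, 1)
T5 rotate counter-clockwise with cos θ = 5/13, sin θ = -12/13: (-13, 4) → (-17/13, 176/13); (-6, 1) → (-18/13, 77/13); (8, -9) → (-68/13, -141/13); (2, -6) → (-62/13, -54/13); (-3, 1) → (-3/13, 41/13)

image vertices: (-17/13, 176/13), (-18/13, 77/13), (-68/13, -141/13), (-62/13, -54/13), (-3/13, 41/13)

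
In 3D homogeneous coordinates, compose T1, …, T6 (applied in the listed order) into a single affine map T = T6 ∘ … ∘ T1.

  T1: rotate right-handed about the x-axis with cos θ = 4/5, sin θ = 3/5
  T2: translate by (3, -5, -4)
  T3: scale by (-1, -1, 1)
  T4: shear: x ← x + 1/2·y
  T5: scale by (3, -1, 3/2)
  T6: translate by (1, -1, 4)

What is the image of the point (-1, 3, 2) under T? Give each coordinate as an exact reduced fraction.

T(p) = (7/10, -24/5, 31/10)

T1 rotate right-handed about the x-axis with cos θ = 4/5, sin θ = 3/5: (-1, 3, 2) → (-1, 6/5, 17/5)
T2 translate by (3, -5, -4): (-1, 6/5, 17/5) → (2, -19/5, -3/5)
T3 scale by (-1, -1, 1): (2, -19/5, -3/5) → (-2, 19/5, -3/5)
T4 shear: x ← x + 1/2·y: (-2, 19/5, -3/5) → (-1/10, 19/5, -3/5)
T5 scale by (3, -1, 3/2): (-1/10, 19/5, -3/5) → (-3/10, -19/5, -9/10)
T6 translate by (1, -1, 4): (-3/10, -19/5, -9/10) → (7/10, -24/5, 31/10)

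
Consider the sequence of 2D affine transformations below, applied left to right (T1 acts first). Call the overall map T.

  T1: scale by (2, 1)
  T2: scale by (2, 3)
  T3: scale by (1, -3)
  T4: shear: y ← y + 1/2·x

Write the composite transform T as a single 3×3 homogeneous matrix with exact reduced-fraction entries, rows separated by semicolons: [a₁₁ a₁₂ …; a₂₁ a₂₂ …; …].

T1 = [2 0 0; 0 1 0; 0 0 1]
T2·T1 = [4 0 0; 0 3 0; 0 0 1]
T3·…·T1 = [4 0 0; 0 -9 0; 0 0 1]
T4·…·T1 = [4 0 0; 2 -9 0; 0 0 1]

T = [4 0 0; 2 -9 0; 0 0 1]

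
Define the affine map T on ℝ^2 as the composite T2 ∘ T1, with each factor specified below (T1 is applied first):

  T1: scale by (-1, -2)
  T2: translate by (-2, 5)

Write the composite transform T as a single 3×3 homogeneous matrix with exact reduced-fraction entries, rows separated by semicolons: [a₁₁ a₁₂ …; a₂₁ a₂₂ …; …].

T = [-1 0 -2; 0 -2 5; 0 0 1]

T1 = [-1 0 0; 0 -2 0; 0 0 1]
T2·T1 = [-1 0 -2; 0 -2 5; 0 0 1]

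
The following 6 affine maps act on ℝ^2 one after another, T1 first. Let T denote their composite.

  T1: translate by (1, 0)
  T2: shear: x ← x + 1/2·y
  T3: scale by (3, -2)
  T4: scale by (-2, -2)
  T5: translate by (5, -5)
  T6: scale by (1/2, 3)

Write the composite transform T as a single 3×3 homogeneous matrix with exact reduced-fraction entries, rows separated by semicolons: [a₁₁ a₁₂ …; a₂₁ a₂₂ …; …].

T = [-3 -3/2 -1/2; 0 12 -15; 0 0 1]

T1 = [1 0 1; 0 1 0; 0 0 1]
T2·T1 = [1 1/2 1; 0 1 0; 0 0 1]
T3·…·T1 = [3 3/2 3; 0 -2 0; 0 0 1]
T4·…·T1 = [-6 -3 -6; 0 4 0; 0 0 1]
T5·…·T1 = [-6 -3 -1; 0 4 -5; 0 0 1]
T6·…·T1 = [-3 -3/2 -1/2; 0 12 -15; 0 0 1]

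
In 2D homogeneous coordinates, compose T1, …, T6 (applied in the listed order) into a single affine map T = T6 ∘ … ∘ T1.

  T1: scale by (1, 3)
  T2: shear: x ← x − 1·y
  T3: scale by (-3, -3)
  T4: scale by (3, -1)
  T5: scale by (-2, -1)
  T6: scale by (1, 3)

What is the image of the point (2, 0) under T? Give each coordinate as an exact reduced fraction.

T(p) = (36, 0)

T1 scale by (1, 3): (2, 0) → (2, 0)
T2 shear: x ← x − 1·y: (2, 0) → (2, 0)
T3 scale by (-3, -3): (2, 0) → (-6, 0)
T4 scale by (3, -1): (-6, 0) → (-18, 0)
T5 scale by (-2, -1): (-18, 0) → (36, 0)
T6 scale by (1, 3): (36, 0) → (36, 0)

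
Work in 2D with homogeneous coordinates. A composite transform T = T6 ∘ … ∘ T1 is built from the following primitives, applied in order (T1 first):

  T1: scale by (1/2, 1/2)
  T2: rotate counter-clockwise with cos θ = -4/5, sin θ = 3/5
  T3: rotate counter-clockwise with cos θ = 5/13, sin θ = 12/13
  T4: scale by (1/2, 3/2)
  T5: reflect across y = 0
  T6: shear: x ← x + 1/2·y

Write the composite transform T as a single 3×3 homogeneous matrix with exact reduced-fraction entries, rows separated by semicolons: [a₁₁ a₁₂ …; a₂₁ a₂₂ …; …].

T = [-1/40 9/20 0; 99/260 42/65 0; 0 0 1]

T1 = [1/2 0 0; 0 1/2 0; 0 0 1]
T2·T1 = [-2/5 -3/10 0; 3/10 -2/5 0; 0 0 1]
T3·…·T1 = [-28/65 33/130 0; -33/130 -28/65 0; 0 0 1]
T4·…·T1 = [-14/65 33/260 0; -99/260 -42/65 0; 0 0 1]
T5·…·T1 = [-14/65 33/260 0; 99/260 42/65 0; 0 0 1]
T6·…·T1 = [-1/40 9/20 0; 99/260 42/65 0; 0 0 1]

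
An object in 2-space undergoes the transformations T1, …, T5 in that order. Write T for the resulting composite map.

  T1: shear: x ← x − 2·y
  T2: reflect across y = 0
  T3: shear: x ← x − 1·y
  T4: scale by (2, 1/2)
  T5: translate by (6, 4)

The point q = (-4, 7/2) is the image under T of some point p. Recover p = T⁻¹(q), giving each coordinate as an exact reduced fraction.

p = (-4, 1)

T1 = [1 -2 0; 0 1 0; 0 0 1]
T2·T1 = [1 -2 0; 0 -1 0; 0 0 1]
T3·…·T1 = [1 -1 0; 0 -1 0; 0 0 1]
T4·…·T1 = [2 -2 0; 0 -1/2 0; 0 0 1]
T5·…·T1 = [2 -2 6; 0 -1/2 4; 0 0 1]
det M = -1; M⁻¹ = [1/2 -2 5; 0 -2 8; 0 0 1]
M⁻¹ · (-4, 7/2)ᵀ = (-4, 1)ᵀ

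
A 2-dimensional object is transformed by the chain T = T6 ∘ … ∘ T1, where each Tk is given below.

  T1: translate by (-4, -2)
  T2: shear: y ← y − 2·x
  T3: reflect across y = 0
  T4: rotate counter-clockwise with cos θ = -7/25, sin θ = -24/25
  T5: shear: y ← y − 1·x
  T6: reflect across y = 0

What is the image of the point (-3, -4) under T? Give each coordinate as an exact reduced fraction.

T1 translate by (-4, -2): (-3, -4) → (-7, -6)
T2 shear: y ← y − 2·x: (-7, -6) → (-7, 8)
T3 reflect across y = 0: (-7, 8) → (-7, -8)
T4 rotate counter-clockwise with cos θ = -7/25, sin θ = -24/25: (-7, -8) → (-143/25, 224/25)
T5 shear: y ← y − 1·x: (-143/25, 224/25) → (-143/25, 367/25)
T6 reflect across y = 0: (-143/25, 367/25) → (-143/25, -367/25)

T(p) = (-143/25, -367/25)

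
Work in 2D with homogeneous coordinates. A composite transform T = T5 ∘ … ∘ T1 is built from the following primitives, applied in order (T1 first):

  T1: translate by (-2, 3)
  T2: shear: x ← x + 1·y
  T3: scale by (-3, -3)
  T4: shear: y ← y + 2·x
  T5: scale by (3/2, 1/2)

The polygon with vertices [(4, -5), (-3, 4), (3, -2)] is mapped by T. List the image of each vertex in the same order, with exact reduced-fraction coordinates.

image vertices: (0, 3), (-9, -33/2), (-9, -15/2)

T1 translate by (-2, 3): (4, -5) → (2, -2); (-3, 4) → (-5, 7); (3, -2) → (1, 1)
T2 shear: x ← x + 1·y: (2, -2) → (0, -2); (-5, 7) → (2, 7); (1, 1) → (2, 1)
T3 scale by (-3, -3): (0, -2) → (0, 6); (2, 7) → (-6, -21); (2, 1) → (-6, -3)
T4 shear: y ← y + 2·x: (0, 6) → (0, 6); (-6, -21) → (-6, -33); (-6, -3) → (-6, -15)
T5 scale by (3/2, 1/2): (0, 6) → (0, 3); (-6, -33) → (-9, -33/2); (-6, -15) → (-9, -15/2)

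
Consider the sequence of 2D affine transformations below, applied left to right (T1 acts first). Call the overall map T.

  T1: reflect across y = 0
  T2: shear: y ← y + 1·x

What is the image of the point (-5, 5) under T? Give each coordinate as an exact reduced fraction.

T1 reflect across y = 0: (-5, 5) → (-5, -5)
T2 shear: y ← y + 1·x: (-5, -5) → (-5, -10)

T(p) = (-5, -10)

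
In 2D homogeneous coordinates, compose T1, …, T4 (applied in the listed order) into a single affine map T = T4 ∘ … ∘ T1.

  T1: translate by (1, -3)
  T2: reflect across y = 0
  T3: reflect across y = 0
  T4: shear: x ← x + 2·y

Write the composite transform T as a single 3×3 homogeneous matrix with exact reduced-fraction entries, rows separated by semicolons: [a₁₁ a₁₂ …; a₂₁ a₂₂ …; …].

T1 = [1 0 1; 0 1 -3; 0 0 1]
T2·T1 = [1 0 1; 0 -1 3; 0 0 1]
T3·…·T1 = [1 0 1; 0 1 -3; 0 0 1]
T4·…·T1 = [1 2 -5; 0 1 -3; 0 0 1]

T = [1 2 -5; 0 1 -3; 0 0 1]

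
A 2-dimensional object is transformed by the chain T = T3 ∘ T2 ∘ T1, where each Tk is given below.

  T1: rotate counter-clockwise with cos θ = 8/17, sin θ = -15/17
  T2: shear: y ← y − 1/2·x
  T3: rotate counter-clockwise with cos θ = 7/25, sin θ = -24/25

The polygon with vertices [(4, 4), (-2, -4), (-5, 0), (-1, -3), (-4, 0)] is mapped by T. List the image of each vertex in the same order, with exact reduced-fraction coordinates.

T1 rotate counter-clockwise with cos θ = 8/17, sin θ = -15/17: (4, 4) → (92/17, -28/17); (-2, -4) → (-76/17, -2/17); (-5, 0) → (-40/17, 75/17); (-1, -3) → (-53/17, -9/17); (-4, 0) → (-32/17, 60/17)
T2 shear: y ← y − 1/2·x: (92/17, -28/17) → (92/17, -74/17); (-76/17, -2/17) → (-76/17, 36/17); (-40/17, 75/17) → (-40/17, 95/17); (-53/17, -9/17) → (-53/17, 35/34); (-32/17, 60/17) → (-32/17, 76/17)
T3 rotate counter-clockwise with cos θ = 7/25, sin θ = -24/25: (92/17, -74/17) → (-1132/425, -2726/425); (-76/17, 36/17) → (332/425, 2076/425); (-40/17, 95/17) → (80/17, 65/17); (-53/17, 35/34) → (49/425, 2789/850); (-32/17, 76/17) → (64/17, 52/17)

image vertices: (-1132/425, -2726/425), (332/425, 2076/425), (80/17, 65/17), (49/425, 2789/850), (64/17, 52/17)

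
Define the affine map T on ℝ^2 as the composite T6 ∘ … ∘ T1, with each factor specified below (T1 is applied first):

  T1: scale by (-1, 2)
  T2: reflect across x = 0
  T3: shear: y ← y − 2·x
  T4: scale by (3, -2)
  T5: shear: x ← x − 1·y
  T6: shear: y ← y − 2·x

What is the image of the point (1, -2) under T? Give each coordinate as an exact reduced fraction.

T1 scale by (-1, 2): (1, -2) → (-1, -4)
T2 reflect across x = 0: (-1, -4) → (1, -4)
T3 shear: y ← y − 2·x: (1, -4) → (1, -6)
T4 scale by (3, -2): (1, -6) → (3, 12)
T5 shear: x ← x − 1·y: (3, 12) → (-9, 12)
T6 shear: y ← y − 2·x: (-9, 12) → (-9, 30)

T(p) = (-9, 30)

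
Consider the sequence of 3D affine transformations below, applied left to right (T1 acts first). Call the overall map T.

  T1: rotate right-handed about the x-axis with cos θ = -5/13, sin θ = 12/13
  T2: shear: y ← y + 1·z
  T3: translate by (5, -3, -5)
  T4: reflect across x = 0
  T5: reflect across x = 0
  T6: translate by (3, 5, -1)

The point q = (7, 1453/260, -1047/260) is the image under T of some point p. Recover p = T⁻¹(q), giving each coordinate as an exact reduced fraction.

p = (-1, 6/5, -9/4)

T1 = [1 0 0 0; 0 -5/13 -12/13 0; 0 12/13 -5/13 0; 0 0 0 1]
T2·T1 = [1 0 0 0; 0 7/13 -17/13 0; 0 12/13 -5/13 0; 0 0 0 1]
T3·…·T1 = [1 0 0 5; 0 7/13 -17/13 -3; 0 12/13 -5/13 -5; 0 0 0 1]
T4·…·T1 = [-1 0 0 -5; 0 7/13 -17/13 -3; 0 12/13 -5/13 -5; 0 0 0 1]
T5·…·T1 = [1 0 0 5; 0 7/13 -17/13 -3; 0 12/13 -5/13 -5; 0 0 0 1]
T6·…·T1 = [1 0 0 8; 0 7/13 -17/13 2; 0 12/13 -5/13 -6; 0 0 0 1]
det M = 1; M⁻¹ = [1 0 0 -8; 0 -5/13 17/13 112/13; 0 -12/13 7/13 66/13; 0 0 0 1]
M⁻¹ · (7, 1453/260, -1047/260)ᵀ = (-1, 6/5, -9/4)ᵀ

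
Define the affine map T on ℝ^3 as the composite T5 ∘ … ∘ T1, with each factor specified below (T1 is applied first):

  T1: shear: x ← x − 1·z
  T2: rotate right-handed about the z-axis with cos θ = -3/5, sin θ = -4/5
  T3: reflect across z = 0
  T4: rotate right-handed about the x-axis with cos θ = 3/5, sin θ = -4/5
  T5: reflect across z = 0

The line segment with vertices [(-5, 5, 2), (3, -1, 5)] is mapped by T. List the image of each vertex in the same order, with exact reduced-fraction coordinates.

image vertices: (41/5, -1/25, 82/25), (2/5, -67/25, 119/25)

T1 shear: x ← x − 1·z: (-5, 5, 2) → (-7, 5, 2); (3, -1, 5) → (-2, -1, 5)
T2 rotate right-handed about the z-axis with cos θ = -3/5, sin θ = -4/5: (-7, 5, 2) → (41/5, 13/5, 2); (-2, -1, 5) → (2/5, 11/5, 5)
T3 reflect across z = 0: (41/5, 13/5, 2) → (41/5, 13/5, -2); (2/5, 11/5, 5) → (2/5, 11/5, -5)
T4 rotate right-handed about the x-axis with cos θ = 3/5, sin θ = -4/5: (41/5, 13/5, -2) → (41/5, -1/25, -82/25); (2/5, 11/5, -5) → (2/5, -67/25, -119/25)
T5 reflect across z = 0: (41/5, -1/25, -82/25) → (41/5, -1/25, 82/25); (2/5, -67/25, -119/25) → (2/5, -67/25, 119/25)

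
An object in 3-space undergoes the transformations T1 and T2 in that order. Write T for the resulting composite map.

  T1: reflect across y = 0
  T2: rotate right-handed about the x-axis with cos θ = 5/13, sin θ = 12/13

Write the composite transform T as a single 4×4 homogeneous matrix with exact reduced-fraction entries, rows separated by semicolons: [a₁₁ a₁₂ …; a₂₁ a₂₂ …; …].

T = [1 0 0 0; 0 -5/13 -12/13 0; 0 -12/13 5/13 0; 0 0 0 1]

T1 = [1 0 0 0; 0 -1 0 0; 0 0 1 0; 0 0 0 1]
T2·T1 = [1 0 0 0; 0 -5/13 -12/13 0; 0 -12/13 5/13 0; 0 0 0 1]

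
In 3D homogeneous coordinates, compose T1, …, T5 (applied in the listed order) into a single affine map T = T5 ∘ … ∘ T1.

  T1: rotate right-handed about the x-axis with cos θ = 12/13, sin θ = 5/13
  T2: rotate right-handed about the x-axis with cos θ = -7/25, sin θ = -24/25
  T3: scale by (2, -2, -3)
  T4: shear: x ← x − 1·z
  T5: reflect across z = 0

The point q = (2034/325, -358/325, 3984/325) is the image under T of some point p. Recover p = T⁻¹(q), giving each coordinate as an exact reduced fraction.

p = (-3, -4, 1)

T1 = [1 0 0 0; 0 12/13 -5/13 0; 0 5/13 12/13 0; 0 0 0 1]
T2·T1 = [1 0 0 0; 0 36/325 323/325 0; 0 -323/325 36/325 0; 0 0 0 1]
T3·…·T1 = [2 0 0 0; 0 -72/325 -646/325 0; 0 969/325 -108/325 0; 0 0 0 1]
T4·…·T1 = [2 -969/325 108/325 0; 0 -72/325 -646/325 0; 0 969/325 -108/325 0; 0 0 0 1]
T5·…·T1 = [2 -969/325 108/325 0; 0 -72/325 -646/325 0; 0 -969/325 108/325 0; 0 0 0 1]
det M = -12; M⁻¹ = [1/2 0 -1/2 0; 0 -18/325 -323/975 0; 0 -323/650 12/325 0; 0 0 0 1]
M⁻¹ · (2034/325, -358/325, 3984/325)ᵀ = (-3, -4, 1)ᵀ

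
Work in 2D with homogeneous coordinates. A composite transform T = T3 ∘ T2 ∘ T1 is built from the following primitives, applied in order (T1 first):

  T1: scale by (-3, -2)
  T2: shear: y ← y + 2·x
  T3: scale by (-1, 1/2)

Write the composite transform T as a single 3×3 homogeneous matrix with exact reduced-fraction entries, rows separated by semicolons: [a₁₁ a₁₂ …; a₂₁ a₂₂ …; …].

T1 = [-3 0 0; 0 -2 0; 0 0 1]
T2·T1 = [-3 0 0; -6 -2 0; 0 0 1]
T3·…·T1 = [3 0 0; -3 -1 0; 0 0 1]

T = [3 0 0; -3 -1 0; 0 0 1]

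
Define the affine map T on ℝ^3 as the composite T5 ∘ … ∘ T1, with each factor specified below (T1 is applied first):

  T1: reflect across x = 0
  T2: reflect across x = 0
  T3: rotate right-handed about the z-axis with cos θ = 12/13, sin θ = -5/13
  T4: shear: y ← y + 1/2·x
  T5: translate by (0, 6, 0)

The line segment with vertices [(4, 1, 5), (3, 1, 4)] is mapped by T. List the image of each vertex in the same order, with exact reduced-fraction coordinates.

image vertices: (53/13, 193/26, 5), (41/13, 191/26, 4)

T1 reflect across x = 0: (4, 1, 5) → (-4, 1, 5); (3, 1, 4) → (-3, 1, 4)
T2 reflect across x = 0: (-4, 1, 5) → (4, 1, 5); (-3, 1, 4) → (3, 1, 4)
T3 rotate right-handed about the z-axis with cos θ = 12/13, sin θ = -5/13: (4, 1, 5) → (53/13, -8/13, 5); (3, 1, 4) → (41/13, -3/13, 4)
T4 shear: y ← y + 1/2·x: (53/13, -8/13, 5) → (53/13, 37/26, 5); (41/13, -3/13, 4) → (41/13, 35/26, 4)
T5 translate by (0, 6, 0): (53/13, 37/26, 5) → (53/13, 193/26, 5); (41/13, 35/26, 4) → (41/13, 191/26, 4)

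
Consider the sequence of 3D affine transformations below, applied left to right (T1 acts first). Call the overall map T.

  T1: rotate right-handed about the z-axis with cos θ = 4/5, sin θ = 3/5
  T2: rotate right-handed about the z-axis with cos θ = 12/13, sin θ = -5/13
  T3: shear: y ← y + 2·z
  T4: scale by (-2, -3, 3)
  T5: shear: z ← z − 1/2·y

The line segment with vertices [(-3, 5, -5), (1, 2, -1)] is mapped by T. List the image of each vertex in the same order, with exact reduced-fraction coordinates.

T1 rotate right-handed about the z-axis with cos θ = 4/5, sin θ = 3/5: (-3, 5, -5) → (-27/5, 11/5, -5); (1, 2, -1) → (-2/5, 11/5, -1)
T2 rotate right-handed about the z-axis with cos θ = 12/13, sin θ = -5/13: (-27/5, 11/5, -5) → (-269/65, 267/65, -5); (-2/5, 11/5, -1) → (31/65, 142/65, -1)
T3 shear: y ← y + 2·z: (-269/65, 267/65, -5) → (-269/65, -383/65, -5); (31/65, 142/65, -1) → (31/65, 12/65, -1)
T4 scale by (-2, -3, 3): (-269/65, -383/65, -5) → (538/65, 1149/65, -15); (31/65, 12/65, -1) → (-62/65, -36/65, -3)
T5 shear: z ← z − 1/2·y: (538/65, 1149/65, -15) → (538/65, 1149/65, -3099/130); (-62/65, -36/65, -3) → (-62/65, -36/65, -177/65)

image vertices: (538/65, 1149/65, -3099/130), (-62/65, -36/65, -177/65)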